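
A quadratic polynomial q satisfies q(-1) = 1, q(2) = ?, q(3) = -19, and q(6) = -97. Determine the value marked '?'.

The 3 known points determine the degree-2 polynomial uniquely.
Write q(x) = ax^2 + bx + c. Substituting each data point gives a linear system:
  a - b + c = 1
  9a + 3b + c = -19
  36a + 6b + c = -97
Solving the system yields a = -3, b = 1, c = 5.
So q(x) = -3x² + x + 5.
Then q(2) = -5.

-5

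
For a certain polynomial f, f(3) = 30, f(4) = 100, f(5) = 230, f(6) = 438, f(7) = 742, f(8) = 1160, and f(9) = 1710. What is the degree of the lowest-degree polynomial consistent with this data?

3

Forward differences of the values at x = 3, 4, 5, 6, 7, 8, 9:
  f  : 30  100  230  438  742  1160  1710
  Δ  : 70  130  208  304  418  550
  Δ^2: 60  78  96  114  132
  Δ^3: 18  18  18  18
  Δ^4: 0  0  0
  Δ^5: 0  0
  Δ^6: 0
The third differences are constant (18) and nonzero, while all higher differences vanish, so the minimal degree is 3.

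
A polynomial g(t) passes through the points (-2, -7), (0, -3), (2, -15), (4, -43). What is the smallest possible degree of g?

Forward differences of the values at t = -2, 0, 2, 4:
  g  : -7  -3  -15  -43
  Δ  : 4  -12  -28
  Δ^2: -16  -16
  Δ^3: 0
The second differences are constant (-16) and nonzero, while all higher differences vanish, so the minimal degree is 2.

2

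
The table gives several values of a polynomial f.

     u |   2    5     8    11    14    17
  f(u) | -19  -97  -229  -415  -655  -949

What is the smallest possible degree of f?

Forward differences of the values at u = 2, 5, 8, 11, 14, 17:
  f  : -19  -97  -229  -415  -655  -949
  Δ  : -78  -132  -186  -240  -294
  Δ^2: -54  -54  -54  -54
  Δ^3: 0  0  0
  Δ^4: 0  0
  Δ^5: 0
The second differences are constant (-54) and nonzero, while all higher differences vanish, so the minimal degree is 2.

2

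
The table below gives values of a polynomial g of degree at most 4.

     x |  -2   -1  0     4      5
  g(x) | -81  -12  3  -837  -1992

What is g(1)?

Using the Lagrange interpolation formula with nodes -2, -1, 0, 4, 5:
  L_0(x) = (x + 1)x(x - 4)(x - 5) / 84
  L_1(x) = (x + 2)x(x - 4)(x - 5) / -30
  L_2(x) = (x + 2)(x + 1)(x - 4)(x - 5) / 40
  L_3(x) = (x + 2)(x + 1)x(x - 5) / -120
  L_4(x) = (x + 2)(x + 1)x(x - 4) / 210
Then g(x) = -81·L_0(x) - 12·L_1(x) + 3·L_2(x) - 837·L_3(x) - 1992·L_4(x).
Expanding and collecting terms gives g(x) = -3x^4 - 6x^2 + 6x + 3.
Evaluating at x = 1: g(1) = 0.

0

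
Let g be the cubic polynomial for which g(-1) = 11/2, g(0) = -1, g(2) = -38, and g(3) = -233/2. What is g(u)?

Write g(u) = au^3 + bu^2 + cu + d. Substituting each data point gives a linear system:
  -a + b - c + d = 11/2
  d = -1
  8a + 4b + 2c + d = -38
  27a + 9b + 3c + d = -233/2
Solving the system yields a = -4, b = 0, c = -5/2, d = -1.
So g(u) = -4u^3 - (5/2)u - 1.
Check: g(0) = -1. ✓

g(u) = -4u^3 - (5/2)u - 1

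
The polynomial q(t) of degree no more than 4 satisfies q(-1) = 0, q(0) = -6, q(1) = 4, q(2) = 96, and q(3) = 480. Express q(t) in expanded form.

q(t) = 6t^4 - t^3 + 2t^2 + 3t - 6

Write q(t) = at^4 + bt^3 + ct^2 + dt + e. Substituting each data point gives a linear system:
  a - b + c - d + e = 0
  e = -6
  a + b + c + d + e = 4
  16a + 8b + 4c + 2d + e = 96
  81a + 27b + 9c + 3d + e = 480
Solving the system yields a = 6, b = -1, c = 2, d = 3, e = -6.
So q(t) = 6t⁴ - t³ + 2t² + 3t - 6.
Check: q(-1) = 0. ✓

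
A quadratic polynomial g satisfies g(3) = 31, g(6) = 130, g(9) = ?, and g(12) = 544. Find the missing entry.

The 3 known points determine the degree-2 polynomial uniquely.
Write g(s) = as^2 + bs + c. Substituting each data point gives a linear system:
  9a + 3b + c = 31
  36a + 6b + c = 130
  144a + 12b + c = 544
Solving the system yields a = 4, b = -3, c = 4.
So g(s) = 4s^2 - 3s + 4.
Then g(9) = 301.

301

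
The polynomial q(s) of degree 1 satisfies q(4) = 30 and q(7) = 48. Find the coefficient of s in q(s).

6

Write q(s) = as + b. Substituting each data point gives a linear system:
  4a + b = 30
  7a + b = 48
Solving the system yields a = 6, b = 6.
So q(s) = 6s + 6.
The leading coefficient is 6.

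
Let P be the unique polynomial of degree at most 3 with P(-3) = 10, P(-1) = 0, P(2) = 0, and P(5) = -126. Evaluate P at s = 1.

6

Using the Lagrange interpolation formula with nodes -3, -1, 2, 5:
  L_0(s) = (s + 1)(s - 2)(s - 5) / -80
  L_1(s) = (s + 3)(s - 2)(s - 5) / 36
  L_2(s) = (s + 3)(s + 1)(s - 5) / -45
  L_3(s) = (s + 3)(s + 1)(s - 2) / 144
Then P(s) = 10·L_0(s) + 0·L_1(s) + 0·L_2(s) - 126·L_3(s).
Expanding and collecting terms gives P(s) = -s^3 - s^2 + 4s + 4.
Evaluating at s = 1: P(1) = 6.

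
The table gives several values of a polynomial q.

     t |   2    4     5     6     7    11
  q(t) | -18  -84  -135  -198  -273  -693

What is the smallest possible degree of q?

2

Divided differences on the nodes 2, 4, 5, 6, 7, 11:
  order 0: -18  -84  -135  -198  -273  -693
  order 1: -33  -51  -63  -75  -105
  order 2: -6  -6  -6  -6
  order 3: 0  0  0
  order 4: 0  0
  order 5: 0
The order-2 divided differences are all -6 (nonzero) and every higher order vanishes, so the data lies on a polynomial of degree exactly 2.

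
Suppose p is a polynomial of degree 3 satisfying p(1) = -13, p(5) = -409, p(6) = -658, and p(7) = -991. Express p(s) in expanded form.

p(s) = -2s^3 - 6s^2 - s - 4

Using the Lagrange interpolation formula with nodes 1, 5, 6, 7:
  L_0(s) = (s - 5)(s - 6)(s - 7) / -120
  L_1(s) = (s - 1)(s - 6)(s - 7) / 8
  L_2(s) = (s - 1)(s - 5)(s - 7) / -5
  L_3(s) = (s - 1)(s - 5)(s - 6) / 12
Then p(s) = -13·L_0(s) - 409·L_1(s) - 658·L_2(s) - 991·L_3(s).
Expanding and collecting terms gives p(s) = -2s^3 - 6s^2 - s - 4.
Check: p(1) = -13. ✓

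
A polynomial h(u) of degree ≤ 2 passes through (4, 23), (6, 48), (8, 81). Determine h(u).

h(u) = u^2 + (5/2)u - 3

Write h(u) = au^2 + bu + c. Substituting each data point gives a linear system:
  16a + 4b + c = 23
  36a + 6b + c = 48
  64a + 8b + c = 81
Solving the system yields a = 1, b = 5/2, c = -3.
So h(u) = u^2 + (5/2)u - 3.
Check: h(8) = 81. ✓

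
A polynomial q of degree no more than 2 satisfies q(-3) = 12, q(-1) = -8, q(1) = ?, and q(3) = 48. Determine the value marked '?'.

4

The 3 known points determine the degree-2 polynomial uniquely.
Write q(x) = ax^2 + bx + c. Substituting each data point gives a linear system:
  9a - 3b + c = 12
  a - b + c = -8
  9a + 3b + c = 48
Solving the system yields a = 4, b = 6, c = -6.
So q(x) = 4x² + 6x - 6.
Then q(1) = 4.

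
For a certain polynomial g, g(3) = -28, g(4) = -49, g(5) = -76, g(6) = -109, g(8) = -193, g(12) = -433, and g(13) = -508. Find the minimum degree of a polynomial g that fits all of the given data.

Divided differences on the nodes 3, 4, 5, 6, 8, 12, 13:
  order 0: -28  -49  -76  -109  -193  -433  -508
  order 1: -21  -27  -33  -42  -60  -75
  order 2: -3  -3  -3  -3  -3
  order 3: 0  0  0  0
  order 4: 0  0  0
  order 5: 0  0
  order 6: 0
The order-2 divided differences are all -3 (nonzero) and every higher order vanishes, so the data lies on a polynomial of degree exactly 2.

2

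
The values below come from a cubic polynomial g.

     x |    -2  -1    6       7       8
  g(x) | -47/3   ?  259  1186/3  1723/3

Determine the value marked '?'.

-14/3

The 4 known points determine the degree-3 polynomial uniquely.
Write g(x) = ax^3 + bx^2 + cx + d. Substituting each data point gives a linear system:
  -8a + 4b - 2c + d = -47/3
  216a + 36b + 6c + d = 259
  343a + 49b + 7c + d = 1186/3
  512a + 64b + 8c + d = 1723/3
Solving the system yields a = 1, b = 1/3, c = 5, d = 1.
So g(x) = x³ + (1/3)x² + 5x + 1.
Then g(-1) = -14/3.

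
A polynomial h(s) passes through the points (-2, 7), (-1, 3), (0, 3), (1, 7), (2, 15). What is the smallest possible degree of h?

2

Forward differences of the values at s = -2, -1, 0, 1, 2:
  h  : 7  3  3  7  15
  Δ  : -4  0  4  8
  Δ^2: 4  4  4
  Δ^3: 0  0
  Δ^4: 0
The second differences are constant (4) and nonzero, while all higher differences vanish, so the minimal degree is 2.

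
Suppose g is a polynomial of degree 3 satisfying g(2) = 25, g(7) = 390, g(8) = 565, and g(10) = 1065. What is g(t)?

Write g(t) = at^3 + bt^2 + ct + d. Substituting each data point gives a linear system:
  8a + 4b + 2c + d = 25
  343a + 49b + 7c + d = 390
  512a + 64b + 8c + d = 565
  1000a + 100b + 10c + d = 1065
Solving the system yields a = 1, b = 0, c = 6, d = 5.
So g(t) = t^3 + 6t + 5.
Check: g(7) = 390. ✓

g(t) = t^3 + 6t + 5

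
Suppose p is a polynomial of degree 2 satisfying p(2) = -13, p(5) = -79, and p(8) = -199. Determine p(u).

p(u) = -3u^2 - u + 1

Using the Lagrange interpolation formula with nodes 2, 5, 8:
  L_0(u) = (u - 5)(u - 8) / 18
  L_1(u) = (u - 2)(u - 8) / -9
  L_2(u) = (u - 2)(u - 5) / 18
Then p(u) = -13·L_0(u) - 79·L_1(u) - 199·L_2(u).
Expanding and collecting terms gives p(u) = -3u^2 - u + 1.
Check: p(2) = -13. ✓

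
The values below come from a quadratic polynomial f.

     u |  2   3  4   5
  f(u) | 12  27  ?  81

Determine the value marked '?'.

50

The 3 known points determine the degree-2 polynomial uniquely.
Write f(u) = au^2 + bu + c. Substituting each data point gives a linear system:
  4a + 2b + c = 12
  9a + 3b + c = 27
  25a + 5b + c = 81
Solving the system yields a = 4, b = -5, c = 6.
So f(u) = 4u² - 5u + 6.
Then f(4) = 50.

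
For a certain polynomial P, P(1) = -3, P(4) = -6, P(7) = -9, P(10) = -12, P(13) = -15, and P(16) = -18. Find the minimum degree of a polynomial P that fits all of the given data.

1

Forward differences of the values at x = 1, 4, 7, 10, 13, 16:
  P  : -3  -6  -9  -12  -15  -18
  Δ  : -3  -3  -3  -3  -3
  Δ^2: 0  0  0  0
  Δ^3: 0  0  0
  Δ^4: 0  0
  Δ^5: 0
The first differences are constant (-3) and nonzero, while all higher differences vanish, so the minimal degree is 1.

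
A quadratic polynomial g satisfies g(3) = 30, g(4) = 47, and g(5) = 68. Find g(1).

8

Forward differences of the values at x = 3, 4, 5:
  g  : 30  47  68
  Δ  : 17  21
  Δ^2: 4
The second differences are constant, confirming degree 2.
Interpolating (Newton forward form) and evaluating at x = 1 gives g(1) = 8.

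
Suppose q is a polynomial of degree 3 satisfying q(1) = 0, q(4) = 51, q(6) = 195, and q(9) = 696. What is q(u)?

Using the Lagrange interpolation formula with nodes 1, 4, 6, 9:
  L_0(u) = (u - 4)(u - 6)(u - 9) / -120
  L_1(u) = (u - 1)(u - 6)(u - 9) / 30
  L_2(u) = (u - 1)(u - 4)(u - 9) / -30
  L_3(u) = (u - 1)(u - 4)(u - 6) / 120
Then q(u) = 0·L_0(u) + 51·L_1(u) + 195·L_2(u) + 696·L_3(u).
Expanding and collecting terms gives q(u) = u^3 - 4u + 3.
Check: q(9) = 696. ✓

q(u) = u^3 - 4u + 3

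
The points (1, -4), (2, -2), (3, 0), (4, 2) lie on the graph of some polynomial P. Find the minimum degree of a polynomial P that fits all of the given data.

1

Forward differences of the values at x = 1, 2, 3, 4:
  P  : -4  -2  0  2
  Δ  : 2  2  2
  Δ^2: 0  0
  Δ^3: 0
The first differences are constant (2) and nonzero, while all higher differences vanish, so the minimal degree is 1.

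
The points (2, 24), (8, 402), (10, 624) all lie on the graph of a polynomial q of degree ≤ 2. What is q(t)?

q(t) = 6t^2 + 3t - 6

Write q(t) = at^2 + bt + c. Substituting each data point gives a linear system:
  4a + 2b + c = 24
  64a + 8b + c = 402
  100a + 10b + c = 624
Solving the system yields a = 6, b = 3, c = -6.
So q(t) = 6t^2 + 3t - 6.
Check: q(10) = 624. ✓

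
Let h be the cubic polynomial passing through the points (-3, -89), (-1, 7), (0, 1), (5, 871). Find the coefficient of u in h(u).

Write h(u) = au^3 + bu^2 + cu + d. Substituting each data point gives a linear system:
  -27a + 9b - 3c + d = -89
  -a + b - c + d = 7
  d = 1
  125a + 25b + 5c + d = 871
Solving the system yields a = 6, b = 6, c = -6, d = 1.
So h(u) = 6u^3 + 6u^2 - 6u + 1.
The coefficient of u is -6.

-6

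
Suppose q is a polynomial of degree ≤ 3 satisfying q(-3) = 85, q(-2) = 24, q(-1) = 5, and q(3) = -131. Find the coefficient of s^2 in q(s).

-3

Write q(s) = as^3 + bs^2 + cs + d. Substituting each data point gives a linear system:
  -27a + 9b - 3c + d = 85
  -8a + 4b - 2c + d = 24
  -a + b - c + d = 5
  27a + 9b + 3c + d = -131
Solving the system yields a = -4, b = -3, c = 0, d = 4.
So q(s) = -4s³ - 3s² + 4.
The coefficient of s^2 is -3.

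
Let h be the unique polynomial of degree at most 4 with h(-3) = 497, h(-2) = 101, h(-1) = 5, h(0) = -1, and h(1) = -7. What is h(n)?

Write h(n) = an^4 + bn^3 + cn^2 + dn + e. Substituting each data point gives a linear system:
  81a - 27b + 9c - 3d + e = 497
  16a - 8b + 4c - 2d + e = 101
  a - b + c - d + e = 5
  e = -1
  a + b + c + d + e = -7
Solving the system yields a = 5, b = -5, c = -5, d = -1, e = -1.
So h(n) = 5n⁴ - 5n³ - 5n² - n - 1.
Check: h(0) = -1. ✓

h(n) = 5n^4 - 5n^3 - 5n^2 - n - 1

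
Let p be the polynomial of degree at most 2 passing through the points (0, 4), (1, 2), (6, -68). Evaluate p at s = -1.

2

Using the Lagrange interpolation formula with nodes 0, 1, 6:
  L_0(s) = (s - 1)(s - 6) / 6
  L_1(s) = s(s - 6) / -5
  L_2(s) = s(s - 1) / 30
Then p(s) = 4·L_0(s) + 2·L_1(s) - 68·L_2(s).
Expanding and collecting terms gives p(s) = -2s^2 + 4.
Evaluating at s = -1: p(-1) = 2.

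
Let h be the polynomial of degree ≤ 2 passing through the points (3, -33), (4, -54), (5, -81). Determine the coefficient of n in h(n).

0

Write h(n) = an^2 + bn + c. Substituting each data point gives a linear system:
  9a + 3b + c = -33
  16a + 4b + c = -54
  25a + 5b + c = -81
Solving the system yields a = -3, b = 0, c = -6.
So h(n) = -3n^2 - 6.
The coefficient of n is 0.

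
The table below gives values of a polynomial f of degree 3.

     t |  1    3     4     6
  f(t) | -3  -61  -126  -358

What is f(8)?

-766

Using the Lagrange interpolation formula with nodes 1, 3, 4, 6:
  L_0(t) = (t - 3)(t - 4)(t - 6) / -30
  L_1(t) = (t - 1)(t - 4)(t - 6) / 6
  L_2(t) = (t - 1)(t - 3)(t - 6) / -6
  L_3(t) = (t - 1)(t - 3)(t - 4) / 30
Then f(t) = -3·L_0(t) - 61·L_1(t) - 126·L_2(t) - 358·L_3(t).
Expanding and collecting terms gives f(t) = -t³ - 4t² + 2.
Evaluating at t = 8: f(8) = -766.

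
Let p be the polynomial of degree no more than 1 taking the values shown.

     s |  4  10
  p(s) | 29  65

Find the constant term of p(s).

Write p(s) = as + b. Substituting each data point gives a linear system:
  4a + b = 29
  10a + b = 65
Solving the system yields a = 6, b = 5.
So p(s) = 6s + 5.
The constant term is 5.

5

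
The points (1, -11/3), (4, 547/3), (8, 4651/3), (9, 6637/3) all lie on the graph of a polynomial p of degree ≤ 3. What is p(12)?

Write p(n) = an^3 + bn^2 + cn + d. Substituting each data point gives a linear system:
  a + b + c + d = -11/3
  64a + 16b + 4c + d = 547/3
  512a + 64b + 8c + d = 4651/3
  729a + 81b + 9c + d = 6637/3
Solving the system yields a = 3, b = 1, c = -6, d = -5/3.
So p(n) = 3n³ + n² - 6n - 5/3.
Then p(12) = 15763/3.

15763/3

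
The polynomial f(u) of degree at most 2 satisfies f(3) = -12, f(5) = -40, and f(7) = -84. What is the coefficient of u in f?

2

Write f(u) = au^2 + bu + c. Substituting each data point gives a linear system:
  9a + 3b + c = -12
  25a + 5b + c = -40
  49a + 7b + c = -84
Solving the system yields a = -2, b = 2, c = 0.
So f(u) = -2u² + 2u.
The coefficient of u is 2.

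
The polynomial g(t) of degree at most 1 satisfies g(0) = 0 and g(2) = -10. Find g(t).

g(t) = -5t

Using the Lagrange interpolation formula with nodes 0, 2:
  L_0(t) = (t - 2) / -2
  L_1(t) = t / 2
Then g(t) = 0·L_0(t) - 10·L_1(t).
Expanding and collecting terms gives g(t) = -5t.
Check: g(0) = 0. ✓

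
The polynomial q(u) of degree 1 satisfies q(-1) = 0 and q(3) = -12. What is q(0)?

-3

Write q(u) = au + b. Substituting each data point gives a linear system:
  -a + b = 0
  3a + b = -12
Solving the system yields a = -3, b = -3.
So q(u) = -3u - 3.
Then q(0) = -3.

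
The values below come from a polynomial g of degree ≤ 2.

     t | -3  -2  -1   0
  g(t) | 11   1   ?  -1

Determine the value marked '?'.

On equispaced nodes a degree-2 polynomial has vanishing third forward difference, so
  - g(-3) + 3·g(-2) - 3·g(-1) + g(0) = 0.
Substituting the known values and solving for g(-1):
  -3·g(-1) = 9
  g(-1) = -3.

-3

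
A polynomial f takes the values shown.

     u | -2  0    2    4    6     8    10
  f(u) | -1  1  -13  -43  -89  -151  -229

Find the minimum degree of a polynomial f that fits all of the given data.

Forward differences of the values at u = -2, 0, 2, 4, 6, 8, 10:
  f  : -1  1  -13  -43  -89  -151  -229
  Δ  : 2  -14  -30  -46  -62  -78
  Δ^2: -16  -16  -16  -16  -16
  Δ^3: 0  0  0  0
  Δ^4: 0  0  0
  Δ^5: 0  0
  Δ^6: 0
The second differences are constant (-16) and nonzero, while all higher differences vanish, so the minimal degree is 2.

2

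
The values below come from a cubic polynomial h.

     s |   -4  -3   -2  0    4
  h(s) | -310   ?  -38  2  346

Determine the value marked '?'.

The 4 known points determine the degree-3 polynomial uniquely.
Write h(s) = as^3 + bs^2 + cs + d. Substituting each data point gives a linear system:
  -64a + 16b - 4c + d = -310
  -8a + 4b - 2c + d = -38
  d = 2
  64a + 16b + 4c + d = 346
Solving the system yields a = 5, b = 1, c = 2, d = 2.
So h(s) = 5s^3 + s^2 + 2s + 2.
Then h(-3) = -130.

-130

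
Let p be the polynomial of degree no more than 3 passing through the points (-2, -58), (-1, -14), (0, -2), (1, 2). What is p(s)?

Write p(s) = as^3 + bs^2 + cs + d. Substituting each data point gives a linear system:
  -8a + 4b - 2c + d = -58
  -a + b - c + d = -14
  d = -2
  a + b + c + d = 2
Solving the system yields a = 4, b = -4, c = 4, d = -2.
So p(s) = 4s³ - 4s² + 4s - 2.
Check: p(-1) = -14. ✓

p(s) = 4s^3 - 4s^2 + 4s - 2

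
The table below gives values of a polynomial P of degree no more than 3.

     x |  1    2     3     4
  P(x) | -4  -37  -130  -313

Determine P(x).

P(x) = -5x^3 + 2x - 1

Using the Lagrange interpolation formula with nodes 1, 2, 3, 4:
  L_0(x) = (x - 2)(x - 3)(x - 4) / -6
  L_1(x) = (x - 1)(x - 3)(x - 4) / 2
  L_2(x) = (x - 1)(x - 2)(x - 4) / -2
  L_3(x) = (x - 1)(x - 2)(x - 3) / 6
Then P(x) = -4·L_0(x) - 37·L_1(x) - 130·L_2(x) - 313·L_3(x).
Expanding and collecting terms gives P(x) = -5x³ + 2x - 1.
Check: P(1) = -4. ✓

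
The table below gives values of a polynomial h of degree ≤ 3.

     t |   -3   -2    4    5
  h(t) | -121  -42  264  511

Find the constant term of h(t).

Write h(t) = at^3 + bt^2 + ct + d. Substituting each data point gives a linear system:
  -27a + 9b - 3c + d = -121
  -8a + 4b - 2c + d = -42
  64a + 16b + 4c + d = 264
  125a + 25b + 5c + d = 511
Solving the system yields a = 4, b = 0, c = 3, d = -4.
So h(t) = 4t³ + 3t - 4.
The constant term is -4.

-4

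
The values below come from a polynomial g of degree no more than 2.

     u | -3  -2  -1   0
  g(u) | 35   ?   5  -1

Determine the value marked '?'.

17

The 3 known points determine the degree-2 polynomial uniquely.
Write g(u) = au^2 + bu + c. Substituting each data point gives a linear system:
  9a - 3b + c = 35
  a - b + c = 5
  c = -1
Solving the system yields a = 3, b = -3, c = -1.
So g(u) = 3u^2 - 3u - 1.
Then g(-2) = 17.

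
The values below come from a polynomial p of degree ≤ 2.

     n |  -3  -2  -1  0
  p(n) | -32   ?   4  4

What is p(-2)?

On equispaced nodes a degree-2 polynomial has vanishing third forward difference, so
  - p(-3) + 3·p(-2) - 3·p(-1) + p(0) = 0.
Substituting the known values and solving for p(-2):
  3·p(-2) = -24
  p(-2) = -8.

-8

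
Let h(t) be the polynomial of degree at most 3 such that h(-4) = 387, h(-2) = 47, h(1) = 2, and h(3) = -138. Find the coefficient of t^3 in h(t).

Write h(t) = at^3 + bt^2 + ct + d. Substituting each data point gives a linear system:
  -64a + 16b - 4c + d = 387
  -8a + 4b - 2c + d = 47
  a + b + c + d = 2
  27a + 9b + 3c + d = -138
Solving the system yields a = -6, b = 1, c = 4, d = 3.
So h(t) = -6t^3 + t^2 + 4t + 3.
The leading coefficient is -6.

-6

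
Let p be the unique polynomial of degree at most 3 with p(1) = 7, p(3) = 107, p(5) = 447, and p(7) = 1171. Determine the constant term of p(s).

2

Write p(s) = as^3 + bs^2 + cs + d. Substituting each data point gives a linear system:
  a + b + c + d = 7
  27a + 9b + 3c + d = 107
  125a + 25b + 5c + d = 447
  343a + 49b + 7c + d = 1171
Solving the system yields a = 3, b = 3, c = -1, d = 2.
So p(s) = 3s^3 + 3s^2 - s + 2.
The constant term is 2.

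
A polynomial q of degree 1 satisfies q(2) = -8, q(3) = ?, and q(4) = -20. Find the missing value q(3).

The 2 known points determine the degree-1 polynomial uniquely.
Write q(n) = an + b. Substituting each data point gives a linear system:
  2a + b = -8
  4a + b = -20
Solving the system yields a = -6, b = 4.
So q(n) = -6n + 4.
Then q(3) = -14.

-14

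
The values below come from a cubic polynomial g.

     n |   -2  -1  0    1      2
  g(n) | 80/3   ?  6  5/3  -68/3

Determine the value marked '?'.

On equispaced nodes a degree-3 polynomial has vanishing fourth forward difference, so
  g(-2) - 4·g(-1) + 6·g(0) - 4·g(1) + g(2) = 0.
Substituting the known values and solving for g(-1):
  -4·g(-1) = -100/3
  g(-1) = 25/3.

25/3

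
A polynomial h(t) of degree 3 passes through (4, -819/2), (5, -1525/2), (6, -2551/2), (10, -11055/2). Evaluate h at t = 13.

-23733/2

Write h(t) = at^3 + bt^2 + ct + d. Substituting each data point gives a linear system:
  64a + 16b + 4c + d = -819/2
  125a + 25b + 5c + d = -1525/2
  216a + 36b + 6c + d = -2551/2
  1000a + 100b + 10c + d = -11055/2
Solving the system yields a = -5, b = -5, c = -3, d = 5/2.
So h(t) = -5t³ - 5t² - 3t + 5/2.
Then h(13) = -23733/2.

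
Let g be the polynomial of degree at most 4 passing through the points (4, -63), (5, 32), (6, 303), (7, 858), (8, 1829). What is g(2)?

-37

Forward differences of the values at s = 4, 5, 6, 7, 8:
  g  : -63  32  303  858  1829
  Δ  : 95  271  555  971
  Δ^2: 176  284  416
  Δ^3: 108  132
  Δ^4: 24
The fourth differences are constant, confirming degree 4.
Interpolating (Newton forward form) and evaluating at s = 2 gives g(2) = -37.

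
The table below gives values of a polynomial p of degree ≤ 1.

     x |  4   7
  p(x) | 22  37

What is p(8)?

42

Using the Lagrange interpolation formula with nodes 4, 7:
  L_0(x) = (x - 7) / -3
  L_1(x) = (x - 4) / 3
Then p(x) = 22·L_0(x) + 37·L_1(x).
Expanding and collecting terms gives p(x) = 5x + 2.
Evaluating at x = 8: p(8) = 42.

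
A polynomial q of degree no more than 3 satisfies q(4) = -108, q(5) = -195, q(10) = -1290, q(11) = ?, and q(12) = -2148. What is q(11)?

-1683

The 4 known points determine the degree-3 polynomial uniquely.
Write q(u) = au^3 + bu^2 + cu + d. Substituting each data point gives a linear system:
  64a + 16b + 4c + d = -108
  125a + 25b + 5c + d = -195
  1000a + 100b + 10c + d = -1290
  1728a + 144b + 12c + d = -2148
Solving the system yields a = -1, b = -3, c = 1, d = 0.
So q(u) = -u^3 - 3u^2 + u.
Then q(11) = -1683.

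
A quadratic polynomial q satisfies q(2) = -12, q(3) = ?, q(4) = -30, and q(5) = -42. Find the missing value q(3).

On equispaced nodes a degree-2 polynomial has vanishing third forward difference, so
  - q(2) + 3·q(3) - 3·q(4) + q(5) = 0.
Substituting the known values and solving for q(3):
  3·q(3) = -60
  q(3) = -20.

-20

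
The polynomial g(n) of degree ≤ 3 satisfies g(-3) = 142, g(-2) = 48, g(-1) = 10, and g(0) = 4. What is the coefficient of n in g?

Write g(n) = an^3 + bn^2 + cn + d. Substituting each data point gives a linear system:
  -27a + 9b - 3c + d = 142
  -8a + 4b - 2c + d = 48
  -a + b - c + d = 10
  d = 4
Solving the system yields a = -4, b = 4, c = 2, d = 4.
So g(n) = -4n^3 + 4n^2 + 2n + 4.
The coefficient of n is 2.

2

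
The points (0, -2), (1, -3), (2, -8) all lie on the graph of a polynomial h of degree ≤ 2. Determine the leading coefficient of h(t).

-2

Write h(t) = at^2 + bt + c. Substituting each data point gives a linear system:
  c = -2
  a + b + c = -3
  4a + 2b + c = -8
Solving the system yields a = -2, b = 1, c = -2.
So h(t) = -2t^2 + t - 2.
The leading coefficient is -2.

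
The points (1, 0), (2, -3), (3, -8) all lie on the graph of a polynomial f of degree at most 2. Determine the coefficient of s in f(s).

Write f(s) = as^2 + bs + c. Substituting each data point gives a linear system:
  a + b + c = 0
  4a + 2b + c = -3
  9a + 3b + c = -8
Solving the system yields a = -1, b = 0, c = 1.
So f(s) = -s² + 1.
The coefficient of s is 0.

0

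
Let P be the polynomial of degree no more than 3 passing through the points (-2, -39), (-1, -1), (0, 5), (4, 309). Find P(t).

P(t) = 5t^3 - t^2 + 5

Write P(t) = at^3 + bt^2 + ct + d. Substituting each data point gives a linear system:
  -8a + 4b - 2c + d = -39
  -a + b - c + d = -1
  d = 5
  64a + 16b + 4c + d = 309
Solving the system yields a = 5, b = -1, c = 0, d = 5.
So P(t) = 5t^3 - t^2 + 5.
Check: P(-1) = -1. ✓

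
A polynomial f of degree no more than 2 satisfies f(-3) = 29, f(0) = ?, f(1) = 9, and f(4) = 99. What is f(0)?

-1

The 3 known points determine the degree-2 polynomial uniquely.
Write f(n) = an^2 + bn + c. Substituting each data point gives a linear system:
  9a - 3b + c = 29
  a + b + c = 9
  16a + 4b + c = 99
Solving the system yields a = 5, b = 5, c = -1.
So f(n) = 5n² + 5n - 1.
Then f(0) = -1.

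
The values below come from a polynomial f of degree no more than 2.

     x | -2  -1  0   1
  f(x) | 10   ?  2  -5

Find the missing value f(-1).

7

The 3 known points determine the degree-2 polynomial uniquely.
Write f(x) = ax^2 + bx + c. Substituting each data point gives a linear system:
  4a - 2b + c = 10
  c = 2
  a + b + c = -5
Solving the system yields a = -1, b = -6, c = 2.
So f(x) = -x^2 - 6x + 2.
Then f(-1) = 7.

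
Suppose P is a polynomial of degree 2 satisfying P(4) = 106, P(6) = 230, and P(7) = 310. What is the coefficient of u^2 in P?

6

Write P(u) = au^2 + bu + c. Substituting each data point gives a linear system:
  16a + 4b + c = 106
  36a + 6b + c = 230
  49a + 7b + c = 310
Solving the system yields a = 6, b = 2, c = 2.
So P(u) = 6u² + 2u + 2.
The leading coefficient is 6.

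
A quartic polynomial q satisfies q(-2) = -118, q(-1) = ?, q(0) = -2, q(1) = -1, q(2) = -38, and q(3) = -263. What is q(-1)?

-11

On equispaced nodes a degree-4 polynomial has vanishing fifth forward difference, so
  - q(-2) + 5·q(-1) - 10·q(0) + 10·q(1) - 5·q(2) + q(3) = 0.
Substituting the known values and solving for q(-1):
  5·q(-1) = -55
  q(-1) = -11.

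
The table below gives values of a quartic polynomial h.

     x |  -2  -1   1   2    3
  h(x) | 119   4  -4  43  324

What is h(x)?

Write h(x) = ax^4 + bx^3 + cx^2 + dx + e. Substituting each data point gives a linear system:
  16a - 8b + 4c - 2d + e = 119
  a - b + c - d + e = 4
  a + b + c + d + e = -4
  16a + 8b + 4c + 2d + e = 43
  81a + 27b + 9c + 3d + e = 324
Solving the system yields a = 6, b = -5, c = -3, d = 1, e = -3.
So h(x) = 6x^4 - 5x^3 - 3x^2 + x - 3.
Check: h(1) = -4. ✓

h(x) = 6x^4 - 5x^3 - 3x^2 + x - 3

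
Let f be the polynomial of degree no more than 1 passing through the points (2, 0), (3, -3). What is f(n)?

f(n) = -3n + 6

Write f(n) = an + b. Substituting each data point gives a linear system:
  2a + b = 0
  3a + b = -3
Solving the system yields a = -3, b = 6.
So f(n) = -3n + 6.
Check: f(3) = -3. ✓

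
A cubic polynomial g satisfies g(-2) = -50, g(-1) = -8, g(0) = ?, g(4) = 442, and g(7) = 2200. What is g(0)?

The 4 known points determine the degree-3 polynomial uniquely.
Write g(u) = au^3 + bu^2 + cu + d. Substituting each data point gives a linear system:
  -8a + 4b - 2c + d = -50
  -a + b - c + d = -8
  64a + 16b + 4c + d = 442
  343a + 49b + 7c + d = 2200
Solving the system yields a = 6, b = 2, c = 6, d = 2.
So g(u) = 6u³ + 2u² + 6u + 2.
Then g(0) = 2.

2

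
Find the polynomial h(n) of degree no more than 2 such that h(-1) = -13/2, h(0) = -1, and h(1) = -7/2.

Using the Lagrange interpolation formula with nodes -1, 0, 1:
  L_0(n) = n(n - 1) / 2
  L_1(n) = (n + 1)(n - 1) / -1
  L_2(n) = (n + 1)n / 2
Then h(n) = -13/2·L_0(n) - 1·L_1(n) - 7/2·L_2(n).
Expanding and collecting terms gives h(n) = -4n² + (3/2)n - 1.
Check: h(-1) = -13/2. ✓

h(n) = -4n^2 + (3/2)n - 1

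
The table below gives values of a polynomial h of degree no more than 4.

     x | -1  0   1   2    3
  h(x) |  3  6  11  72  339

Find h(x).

h(x) = 4x^4 + x^3 - 3x^2 + 3x + 6

Using the Lagrange interpolation formula with nodes -1, 0, 1, 2, 3:
  L_0(x) = x(x - 1)(x - 2)(x - 3) / 24
  L_1(x) = (x + 1)(x - 1)(x - 2)(x - 3) / -6
  L_2(x) = (x + 1)x(x - 2)(x - 3) / 4
  L_3(x) = (x + 1)x(x - 1)(x - 3) / -6
  L_4(x) = (x + 1)x(x - 1)(x - 2) / 24
Then h(x) = 3·L_0(x) + 6·L_1(x) + 11·L_2(x) + 72·L_3(x) + 339·L_4(x).
Expanding and collecting terms gives h(x) = 4x^4 + x^3 - 3x^2 + 3x + 6.
Check: h(1) = 11. ✓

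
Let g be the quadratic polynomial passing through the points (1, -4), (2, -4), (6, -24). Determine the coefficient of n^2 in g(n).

-1

Write g(n) = an^2 + bn + c. Substituting each data point gives a linear system:
  a + b + c = -4
  4a + 2b + c = -4
  36a + 6b + c = -24
Solving the system yields a = -1, b = 3, c = -6.
So g(n) = -n^2 + 3n - 6.
The leading coefficient is -1.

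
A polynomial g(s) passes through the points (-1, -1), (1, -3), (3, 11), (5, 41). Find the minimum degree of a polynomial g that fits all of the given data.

Forward differences of the values at s = -1, 1, 3, 5:
  g  : -1  -3  11  41
  Δ  : -2  14  30
  Δ^2: 16  16
  Δ^3: 0
The second differences are constant (16) and nonzero, while all higher differences vanish, so the minimal degree is 2.

2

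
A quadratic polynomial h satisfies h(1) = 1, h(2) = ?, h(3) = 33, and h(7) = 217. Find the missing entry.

12

The 3 known points determine the degree-2 polynomial uniquely.
Write h(t) = at^2 + bt + c. Substituting each data point gives a linear system:
  a + b + c = 1
  9a + 3b + c = 33
  49a + 7b + c = 217
Solving the system yields a = 5, b = -4, c = 0.
So h(t) = 5t² - 4t.
Then h(2) = 12.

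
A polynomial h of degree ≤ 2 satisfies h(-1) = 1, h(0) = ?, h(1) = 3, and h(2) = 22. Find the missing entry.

-4

On equispaced nodes a degree-2 polynomial has vanishing third forward difference, so
  - h(-1) + 3·h(0) - 3·h(1) + h(2) = 0.
Substituting the known values and solving for h(0):
  3·h(0) = -12
  h(0) = -4.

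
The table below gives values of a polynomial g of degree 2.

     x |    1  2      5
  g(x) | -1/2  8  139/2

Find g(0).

Write g(x) = ax^2 + bx + c. Substituting each data point gives a linear system:
  a + b + c = -1/2
  4a + 2b + c = 8
  25a + 5b + c = 139/2
Solving the system yields a = 3, b = -1/2, c = -3.
So g(x) = 3x^2 - (1/2)x - 3.
Then g(0) = -3.

-3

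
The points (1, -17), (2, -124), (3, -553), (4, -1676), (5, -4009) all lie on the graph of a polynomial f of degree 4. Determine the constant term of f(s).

-4

Write f(s) = as^4 + bs^3 + cs^2 + ds + e. Substituting each data point gives a linear system:
  a + b + c + d + e = -17
  16a + 8b + 4c + 2d + e = -124
  81a + 27b + 9c + 3d + e = -553
  256a + 64b + 16c + 4d + e = -1676
  625a + 125b + 25c + 5d + e = -4009
Solving the system yields a = -6, b = -2, c = 1, d = -6, e = -4.
So f(s) = -6s⁴ - 2s³ + s² - 6s - 4.
The constant term is -4.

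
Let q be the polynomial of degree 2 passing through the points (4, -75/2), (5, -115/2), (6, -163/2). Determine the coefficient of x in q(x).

-2

Write q(x) = ax^2 + bx + c. Substituting each data point gives a linear system:
  16a + 4b + c = -75/2
  25a + 5b + c = -115/2
  36a + 6b + c = -163/2
Solving the system yields a = -2, b = -2, c = 5/2.
So q(x) = -2x² - 2x + 5/2.
The coefficient of x is -2.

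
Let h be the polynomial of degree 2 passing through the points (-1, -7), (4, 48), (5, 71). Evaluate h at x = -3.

-1

Write h(x) = ax^2 + bx + c. Substituting each data point gives a linear system:
  a - b + c = -7
  16a + 4b + c = 48
  25a + 5b + c = 71
Solving the system yields a = 2, b = 5, c = -4.
So h(x) = 2x² + 5x - 4.
Then h(-3) = -1.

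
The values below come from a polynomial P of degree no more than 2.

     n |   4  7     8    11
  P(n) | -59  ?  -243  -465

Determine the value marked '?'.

-185

The 3 known points determine the degree-2 polynomial uniquely.
Write P(n) = an^2 + bn + c. Substituting each data point gives a linear system:
  16a + 4b + c = -59
  64a + 8b + c = -243
  121a + 11b + c = -465
Solving the system yields a = -4, b = 2, c = -3.
So P(n) = -4n² + 2n - 3.
Then P(7) = -185.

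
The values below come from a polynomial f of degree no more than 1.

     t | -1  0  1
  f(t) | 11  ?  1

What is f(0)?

6

The 2 known points determine the degree-1 polynomial uniquely.
Write f(t) = at + b. Substituting each data point gives a linear system:
  -a + b = 11
  a + b = 1
Solving the system yields a = -5, b = 6.
So f(t) = -5t + 6.
Then f(0) = 6.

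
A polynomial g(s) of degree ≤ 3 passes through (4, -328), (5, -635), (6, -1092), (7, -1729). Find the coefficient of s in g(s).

Write g(s) = as^3 + bs^2 + cs + d. Substituting each data point gives a linear system:
  64a + 16b + 4c + d = -328
  125a + 25b + 5c + d = -635
  216a + 36b + 6c + d = -1092
  343a + 49b + 7c + d = -1729
Solving the system yields a = -5, b = 0, c = -2, d = 0.
So g(s) = -5s^3 - 2s.
The coefficient of s is -2.

-2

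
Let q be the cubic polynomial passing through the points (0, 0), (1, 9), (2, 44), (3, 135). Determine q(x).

Write q(x) = ax^3 + bx^2 + cx + d. Substituting each data point gives a linear system:
  d = 0
  a + b + c + d = 9
  8a + 4b + 2c + d = 44
  27a + 9b + 3c + d = 135
Solving the system yields a = 5, b = -2, c = 6, d = 0.
So q(x) = 5x^3 - 2x^2 + 6x.
Check: q(1) = 9. ✓

q(x) = 5x^3 - 2x^2 + 6x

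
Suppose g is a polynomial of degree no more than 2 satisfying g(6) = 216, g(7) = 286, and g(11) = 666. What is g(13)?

916

Write g(t) = at^2 + bt + c. Substituting each data point gives a linear system:
  36a + 6b + c = 216
  49a + 7b + c = 286
  121a + 11b + c = 666
Solving the system yields a = 5, b = 5, c = 6.
So g(t) = 5t^2 + 5t + 6.
Then g(13) = 916.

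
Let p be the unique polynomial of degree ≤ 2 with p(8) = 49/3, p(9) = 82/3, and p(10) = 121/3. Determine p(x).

p(x) = x^2 - 6x + 1/3

Using the Lagrange interpolation formula with nodes 8, 9, 10:
  L_0(x) = (x - 9)(x - 10) / 2
  L_1(x) = (x - 8)(x - 10) / -1
  L_2(x) = (x - 8)(x - 9) / 2
Then p(x) = 49/3·L_0(x) + 82/3·L_1(x) + 121/3·L_2(x).
Expanding and collecting terms gives p(x) = x^2 - 6x + 1/3.
Check: p(8) = 49/3. ✓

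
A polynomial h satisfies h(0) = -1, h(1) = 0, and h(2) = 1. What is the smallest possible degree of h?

Forward differences of the values at u = 0, 1, 2:
  h  : -1  0  1
  Δ  : 1  1
  Δ^2: 0
The first differences are constant (1) and nonzero, while all higher differences vanish, so the minimal degree is 1.

1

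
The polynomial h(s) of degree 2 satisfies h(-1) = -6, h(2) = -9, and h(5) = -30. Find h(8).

-69

Forward differences of the values at s = -1, 2, 5:
  h  : -6  -9  -30
  Δ  : -3  -21
  Δ^2: -18
The second differences are constant, confirming degree 2.
Interpolating (Newton forward form) and evaluating at s = 8 gives h(8) = -69.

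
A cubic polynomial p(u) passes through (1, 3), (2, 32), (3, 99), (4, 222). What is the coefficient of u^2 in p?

1

Write p(u) = au^3 + bu^2 + cu + d. Substituting each data point gives a linear system:
  a + b + c + d = 3
  8a + 4b + 2c + d = 32
  27a + 9b + 3c + d = 99
  64a + 16b + 4c + d = 222
Solving the system yields a = 3, b = 1, c = 5, d = -6.
So p(u) = 3u^3 + u^2 + 5u - 6.
The coefficient of u^2 is 1.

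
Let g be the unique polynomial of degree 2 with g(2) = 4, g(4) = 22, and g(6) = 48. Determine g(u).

g(u) = u^2 + 3u - 6

Write g(u) = au^2 + bu + c. Substituting each data point gives a linear system:
  4a + 2b + c = 4
  16a + 4b + c = 22
  36a + 6b + c = 48
Solving the system yields a = 1, b = 3, c = -6.
So g(u) = u² + 3u - 6.
Check: g(6) = 48. ✓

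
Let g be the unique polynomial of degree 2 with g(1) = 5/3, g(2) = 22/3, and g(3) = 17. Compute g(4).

Write g(u) = au^2 + bu + c. Substituting each data point gives a linear system:
  a + b + c = 5/3
  4a + 2b + c = 22/3
  9a + 3b + c = 17
Solving the system yields a = 2, b = -1/3, c = 0.
So g(u) = 2u² - (1/3)u.
Then g(4) = 92/3.

92/3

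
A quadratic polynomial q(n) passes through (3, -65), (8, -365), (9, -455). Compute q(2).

-35

Write q(n) = an^2 + bn + c. Substituting each data point gives a linear system:
  9a + 3b + c = -65
  64a + 8b + c = -365
  81a + 9b + c = -455
Solving the system yields a = -5, b = -5, c = -5.
So q(n) = -5n^2 - 5n - 5.
Then q(2) = -35.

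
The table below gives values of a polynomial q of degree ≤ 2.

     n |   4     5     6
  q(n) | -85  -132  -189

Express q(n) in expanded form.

Write q(n) = an^2 + bn + c. Substituting each data point gives a linear system:
  16a + 4b + c = -85
  25a + 5b + c = -132
  36a + 6b + c = -189
Solving the system yields a = -5, b = -2, c = 3.
So q(n) = -5n^2 - 2n + 3.
Check: q(6) = -189. ✓

q(n) = -5n^2 - 2n + 3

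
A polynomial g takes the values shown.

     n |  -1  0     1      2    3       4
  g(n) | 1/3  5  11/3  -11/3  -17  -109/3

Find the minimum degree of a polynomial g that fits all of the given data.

Forward differences of the values at n = -1, 0, 1, 2, 3, 4:
  g  : 1/3  5  11/3  -11/3  -17  -109/3
  Δ  : 14/3  -4/3  -22/3  -40/3  -58/3
  Δ^2: -6  -6  -6  -6
  Δ^3: 0  0  0
  Δ^4: 0  0
  Δ^5: 0
The second differences are constant (-6) and nonzero, while all higher differences vanish, so the minimal degree is 2.

2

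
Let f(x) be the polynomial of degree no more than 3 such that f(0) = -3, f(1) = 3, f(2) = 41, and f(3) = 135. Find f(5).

587

Write f(x) = ax^3 + bx^2 + cx + d. Substituting each data point gives a linear system:
  d = -3
  a + b + c + d = 3
  8a + 4b + 2c + d = 41
  27a + 9b + 3c + d = 135
Solving the system yields a = 4, b = 4, c = -2, d = -3.
So f(x) = 4x^3 + 4x^2 - 2x - 3.
Then f(5) = 587.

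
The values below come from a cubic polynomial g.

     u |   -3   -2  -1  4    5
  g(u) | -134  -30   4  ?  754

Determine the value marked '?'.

The 4 known points determine the degree-3 polynomial uniquely.
Write g(u) = au^3 + bu^2 + cu + d. Substituting each data point gives a linear system:
  -27a + 9b - 3c + d = -134
  -8a + 4b - 2c + d = -30
  -a + b - c + d = 4
  125a + 25b + 5c + d = 754
Solving the system yields a = 6, b = 1, c = -5, d = 4.
So g(u) = 6u^3 + u^2 - 5u + 4.
Then g(4) = 384.

384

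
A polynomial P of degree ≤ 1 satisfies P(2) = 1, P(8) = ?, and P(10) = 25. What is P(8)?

The 2 known points determine the degree-1 polynomial uniquely.
Write P(s) = as + b. Substituting each data point gives a linear system:
  2a + b = 1
  10a + b = 25
Solving the system yields a = 3, b = -5.
So P(s) = 3s - 5.
Then P(8) = 19.

19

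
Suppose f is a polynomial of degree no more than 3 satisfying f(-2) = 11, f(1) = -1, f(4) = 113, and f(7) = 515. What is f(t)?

f(t) = t^3 + 4t^2 - 3t - 3

Write f(t) = at^3 + bt^2 + ct + d. Substituting each data point gives a linear system:
  -8a + 4b - 2c + d = 11
  a + b + c + d = -1
  64a + 16b + 4c + d = 113
  343a + 49b + 7c + d = 515
Solving the system yields a = 1, b = 4, c = -3, d = -3.
So f(t) = t^3 + 4t^2 - 3t - 3.
Check: f(4) = 113. ✓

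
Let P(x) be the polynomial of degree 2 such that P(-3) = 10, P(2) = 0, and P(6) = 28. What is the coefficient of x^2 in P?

Write P(x) = ax^2 + bx + c. Substituting each data point gives a linear system:
  9a - 3b + c = 10
  4a + 2b + c = 0
  36a + 6b + c = 28
Solving the system yields a = 1, b = -1, c = -2.
So P(x) = x^2 - x - 2.
The leading coefficient is 1.

1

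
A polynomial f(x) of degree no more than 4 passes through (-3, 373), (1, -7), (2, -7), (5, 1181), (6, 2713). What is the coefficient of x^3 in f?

-5

Write f(x) = ax^4 + bx^3 + cx^2 + dx + e. Substituting each data point gives a linear system:
  81a - 27b + 9c - 3d + e = 373
  a + b + c + d + e = -7
  16a + 8b + 4c + 2d + e = -7
  625a + 125b + 25c + 5d + e = 1181
  1296a + 216b + 36c + 6d + e = 2713
Solving the system yields a = 3, b = -5, c = -2, d = -4, e = 1.
So f(x) = 3x⁴ - 5x³ - 2x² - 4x + 1.
The coefficient of x^3 is -5.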